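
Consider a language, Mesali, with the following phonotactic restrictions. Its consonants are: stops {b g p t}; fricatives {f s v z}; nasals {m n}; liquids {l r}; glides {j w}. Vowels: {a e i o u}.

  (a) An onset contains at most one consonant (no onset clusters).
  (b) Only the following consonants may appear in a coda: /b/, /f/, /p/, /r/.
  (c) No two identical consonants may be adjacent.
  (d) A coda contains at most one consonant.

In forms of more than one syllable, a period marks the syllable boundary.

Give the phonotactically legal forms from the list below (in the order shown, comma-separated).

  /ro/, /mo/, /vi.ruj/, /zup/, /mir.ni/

/ro/, /mo/, /zup/, /mir.ni/

/ro/ — σ1 onset /r/, coda /∅/ ok → phonotactically legal
/mo/ — σ1 onset /m/, coda /∅/ ok → phonotactically legal
/vi.ruj/ — violates constraint (b): syllable 2 coda contains /j/, which is not a licensed coda consonant → phonotactically illegal
/zup/ — σ1 onset /z/, coda /p/ ok → phonotactically legal
/mir.ni/ — σ1 onset /m/, coda /r/ ok; σ2 onset /n/, coda /∅/ ok → phonotactically legal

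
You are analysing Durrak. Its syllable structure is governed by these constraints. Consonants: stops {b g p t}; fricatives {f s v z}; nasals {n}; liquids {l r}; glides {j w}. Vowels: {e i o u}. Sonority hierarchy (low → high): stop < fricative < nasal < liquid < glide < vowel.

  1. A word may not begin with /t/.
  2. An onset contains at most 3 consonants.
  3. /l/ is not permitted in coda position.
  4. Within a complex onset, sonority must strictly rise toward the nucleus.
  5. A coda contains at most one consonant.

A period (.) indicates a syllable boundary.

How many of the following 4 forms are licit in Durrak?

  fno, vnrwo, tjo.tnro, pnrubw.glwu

fno — σ1 onset /fn/ (2→3 rises), coda /∅/ ok → licit
vnrwo — violates constraint 2: syllable 1 onset /vnrw/ has 4 consonants (> 3) → illicit
tjo.tnro — violates constraint 1: word begins with /t/ → illicit
pnrubw.glwu — violates constraint 5: syllable 1 coda /bw/ has 2 consonants (> 1) → illicit
Licit: fno → 1.

1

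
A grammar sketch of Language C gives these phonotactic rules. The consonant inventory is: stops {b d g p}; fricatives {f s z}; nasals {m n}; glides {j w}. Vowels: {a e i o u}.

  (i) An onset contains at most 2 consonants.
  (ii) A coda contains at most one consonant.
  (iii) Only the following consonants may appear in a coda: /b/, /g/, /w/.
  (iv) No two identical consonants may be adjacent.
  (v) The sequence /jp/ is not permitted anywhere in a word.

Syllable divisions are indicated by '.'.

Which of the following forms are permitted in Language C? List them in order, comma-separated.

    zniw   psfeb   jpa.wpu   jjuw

zniw

zniw — σ1 onset /zn/ (2C), coda /w/ ok → permitted
psfeb — violates constraint (i): syllable 1 onset /psf/ has 3 consonants (> 2) → not permitted
jpa.wpu — violates constraint (v): contains banned sequence /jp/ → not permitted
jjuw — violates constraint (iv): adjacent identical consonants /jj/ → not permitted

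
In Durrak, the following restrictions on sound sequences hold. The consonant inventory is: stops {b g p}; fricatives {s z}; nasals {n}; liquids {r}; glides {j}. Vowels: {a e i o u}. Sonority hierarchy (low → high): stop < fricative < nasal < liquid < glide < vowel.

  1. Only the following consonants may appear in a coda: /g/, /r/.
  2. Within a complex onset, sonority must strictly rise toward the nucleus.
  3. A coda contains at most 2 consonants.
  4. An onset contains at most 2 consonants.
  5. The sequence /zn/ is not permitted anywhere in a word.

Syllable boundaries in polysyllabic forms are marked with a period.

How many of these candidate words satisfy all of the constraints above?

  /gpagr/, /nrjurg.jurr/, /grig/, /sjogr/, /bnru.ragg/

/gpagr/ — violates constraint 2: syllable 1 onset /gp/: /g/ (stop, 1) → /p/ (stop, 1) does not rise → not permitted
/nrjurg.jurr/ — violates constraint 4: syllable 1 onset /nrj/ has 3 consonants (> 2) → not permitted
/grig/ — σ1 onset /gr/ (1→4 rises), coda /g/ ok → permitted
/sjogr/ — σ1 onset /sj/ (2→5 rises), coda /gr/ (2C) ok → permitted
/bnru.ragg/ — violates constraint 4: syllable 1 onset /bnr/ has 3 consonants (> 2) → not permitted
Permitted: /grig/, /sjogr/ → 2.

2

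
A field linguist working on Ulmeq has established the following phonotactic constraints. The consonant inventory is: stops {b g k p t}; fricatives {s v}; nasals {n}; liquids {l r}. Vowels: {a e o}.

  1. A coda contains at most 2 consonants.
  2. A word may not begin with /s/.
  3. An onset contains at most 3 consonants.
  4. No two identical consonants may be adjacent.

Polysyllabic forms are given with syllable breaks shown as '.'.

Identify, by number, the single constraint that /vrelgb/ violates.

/vrelgb/: syllable 1 coda /lgb/ has 3 consonants (> 2).
This is a violation of constraint 1: "A coda contains at most 2 consonants."
The remaining constraints (2, 3, 4) are satisfied.

1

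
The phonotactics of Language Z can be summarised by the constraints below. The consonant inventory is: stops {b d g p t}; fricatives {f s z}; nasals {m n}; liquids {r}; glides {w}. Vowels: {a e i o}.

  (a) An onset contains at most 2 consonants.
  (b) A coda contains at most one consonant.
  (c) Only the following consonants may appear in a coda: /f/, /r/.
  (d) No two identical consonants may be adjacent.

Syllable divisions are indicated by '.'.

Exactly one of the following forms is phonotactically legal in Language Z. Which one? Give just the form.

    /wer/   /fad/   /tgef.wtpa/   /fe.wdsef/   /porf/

/wer/

/wer/ — σ1 onset /w/, coda /r/ ok → phonotactically legal
/fad/ — violates constraint (c): syllable 1 coda contains /d/, which is not a licensed coda consonant → phonotactically illegal
/tgef.wtpa/ — violates constraint (a): syllable 2 onset /wtp/ has 3 consonants (> 2) → phonotactically illegal
/fe.wdsef/ — violates constraint (a): syllable 2 onset /wds/ has 3 consonants (> 2) → phonotactically illegal
/porf/ — violates constraint (b): syllable 1 coda /rf/ has 2 consonants (> 1) → phonotactically illegal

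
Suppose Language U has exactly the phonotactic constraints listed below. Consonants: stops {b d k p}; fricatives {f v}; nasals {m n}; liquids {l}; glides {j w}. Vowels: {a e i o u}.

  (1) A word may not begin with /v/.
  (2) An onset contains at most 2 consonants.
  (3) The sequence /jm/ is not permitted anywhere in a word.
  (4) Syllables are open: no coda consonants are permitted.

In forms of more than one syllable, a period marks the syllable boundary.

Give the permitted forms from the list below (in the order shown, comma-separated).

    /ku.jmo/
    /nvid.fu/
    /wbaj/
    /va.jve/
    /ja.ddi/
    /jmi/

/ku.jmo/ — violates constraint 3: contains banned sequence /jm/ → not permitted
/nvid.fu/ — violates constraint 4: syllable 1 coda /d/ has 1 consonant (> 0) → not permitted
/wbaj/ — violates constraint 4: syllable 1 coda /j/ has 1 consonant (> 0) → not permitted
/va.jve/ — violates constraint 1: word begins with /v/ → not permitted
/ja.ddi/ — σ1 onset /j/, coda /∅/ ok; σ2 onset /dd/ (2C), coda /∅/ ok → permitted
/jmi/ — violates constraint 3: contains banned sequence /jm/ → not permitted

/ja.ddi/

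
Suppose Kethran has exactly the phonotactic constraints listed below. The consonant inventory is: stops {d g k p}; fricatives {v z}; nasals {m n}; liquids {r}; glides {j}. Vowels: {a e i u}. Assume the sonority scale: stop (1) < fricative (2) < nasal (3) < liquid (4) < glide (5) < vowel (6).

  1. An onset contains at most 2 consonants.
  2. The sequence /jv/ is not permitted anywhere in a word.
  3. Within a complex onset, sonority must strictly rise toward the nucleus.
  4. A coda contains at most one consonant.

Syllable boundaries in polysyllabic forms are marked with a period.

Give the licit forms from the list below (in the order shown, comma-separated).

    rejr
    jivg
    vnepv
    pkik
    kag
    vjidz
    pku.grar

kag

rejr — violates constraint 4: syllable 1 coda /jr/ has 2 consonants (> 1) → illicit
jivg — violates constraint 4: syllable 1 coda /vg/ has 2 consonants (> 1) → illicit
vnepv — violates constraint 4: syllable 1 coda /pv/ has 2 consonants (> 1) → illicit
pkik — violates constraint 3: syllable 1 onset /pk/: /p/ (stop, 1) → /k/ (stop, 1) does not rise → illicit
kag — σ1 onset /k/, coda /g/ ok → licit
vjidz — violates constraint 4: syllable 1 coda /dz/ has 2 consonants (> 1) → illicit
pku.grar — violates constraint 3: syllable 1 onset /pk/: /p/ (stop, 1) → /k/ (stop, 1) does not rise → illicit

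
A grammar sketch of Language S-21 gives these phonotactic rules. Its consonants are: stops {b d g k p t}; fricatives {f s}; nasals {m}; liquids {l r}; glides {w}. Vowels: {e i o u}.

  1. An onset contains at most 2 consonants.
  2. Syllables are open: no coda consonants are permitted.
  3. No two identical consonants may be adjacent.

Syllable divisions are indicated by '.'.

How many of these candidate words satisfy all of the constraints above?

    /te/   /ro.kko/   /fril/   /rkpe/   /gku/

2

/te/ — σ1 onset /t/, coda /∅/ ok → permitted
/ro.kko/ — violates constraint 3: adjacent identical consonants /kk/ → not permitted
/fril/ — violates constraint 2: syllable 1 coda /l/ has 1 consonant (> 0) → not permitted
/rkpe/ — violates constraint 1: syllable 1 onset /rkp/ has 3 consonants (> 2) → not permitted
/gku/ — σ1 onset /gk/ (2C), coda /∅/ ok → permitted
Permitted: /te/, /gku/ → 2.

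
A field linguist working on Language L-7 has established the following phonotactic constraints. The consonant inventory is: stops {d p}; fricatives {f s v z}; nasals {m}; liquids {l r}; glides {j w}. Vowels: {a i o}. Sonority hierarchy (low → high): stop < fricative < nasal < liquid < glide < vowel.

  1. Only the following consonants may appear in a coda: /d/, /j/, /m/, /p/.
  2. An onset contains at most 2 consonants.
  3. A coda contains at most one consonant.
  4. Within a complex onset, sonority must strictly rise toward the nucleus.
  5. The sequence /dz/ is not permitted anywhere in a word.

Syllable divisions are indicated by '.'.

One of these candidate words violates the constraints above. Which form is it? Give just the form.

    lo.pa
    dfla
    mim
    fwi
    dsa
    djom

lo.pa — σ1 onset /l/, coda /∅/ ok; σ2 onset /p/, coda /∅/ ok → well-formed
dfla — violates constraint 2: syllable 1 onset /dfl/ has 3 consonants (> 2) → ill-formed
mim — σ1 onset /m/, coda /m/ ok → well-formed
fwi — σ1 onset /fw/ (2→5 rises), coda /∅/ ok → well-formed
dsa — σ1 onset /ds/ (1→2 rises), coda /∅/ ok → well-formed
djom — σ1 onset /dj/ (1→5 rises), coda /m/ ok → well-formed

dfla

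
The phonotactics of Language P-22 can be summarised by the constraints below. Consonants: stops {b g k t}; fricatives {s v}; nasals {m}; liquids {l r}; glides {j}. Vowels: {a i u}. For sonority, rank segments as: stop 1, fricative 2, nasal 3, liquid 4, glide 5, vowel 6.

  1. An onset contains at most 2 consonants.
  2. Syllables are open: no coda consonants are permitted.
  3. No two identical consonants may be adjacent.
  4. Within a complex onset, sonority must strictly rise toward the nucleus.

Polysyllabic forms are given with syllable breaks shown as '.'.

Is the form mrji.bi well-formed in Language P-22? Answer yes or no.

mrji.bi — violates constraint 1: syllable 1 onset /mrj/ has 3 consonants (> 2) → ill-formed

no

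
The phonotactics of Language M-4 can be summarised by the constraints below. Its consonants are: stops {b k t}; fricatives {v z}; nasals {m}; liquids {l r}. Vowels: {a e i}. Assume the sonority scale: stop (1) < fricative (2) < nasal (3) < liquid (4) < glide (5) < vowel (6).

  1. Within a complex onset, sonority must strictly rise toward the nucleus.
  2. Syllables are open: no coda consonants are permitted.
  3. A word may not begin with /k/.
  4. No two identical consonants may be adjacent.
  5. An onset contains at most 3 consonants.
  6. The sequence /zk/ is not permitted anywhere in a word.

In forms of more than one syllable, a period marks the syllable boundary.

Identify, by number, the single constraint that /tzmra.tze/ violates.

5

/tzmra.tze/: syllable 1 onset /tzmr/ has 4 consonants (> 3).
This is a violation of constraint 5: "An onset contains at most 3 consonants."
The remaining constraints (1, 2, 3, 4, 6) are satisfied.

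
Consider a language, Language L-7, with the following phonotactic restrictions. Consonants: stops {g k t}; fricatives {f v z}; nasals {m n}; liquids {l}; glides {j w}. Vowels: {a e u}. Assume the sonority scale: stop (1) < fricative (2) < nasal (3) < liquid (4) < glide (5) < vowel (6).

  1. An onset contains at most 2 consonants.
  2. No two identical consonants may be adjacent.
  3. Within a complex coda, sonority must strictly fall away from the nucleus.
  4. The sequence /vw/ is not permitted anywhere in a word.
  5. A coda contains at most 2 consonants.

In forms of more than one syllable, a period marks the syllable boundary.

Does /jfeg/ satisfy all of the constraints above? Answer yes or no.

/jfeg/ — σ1 onset /jf/ (2C), coda /g/ ok → licit

yes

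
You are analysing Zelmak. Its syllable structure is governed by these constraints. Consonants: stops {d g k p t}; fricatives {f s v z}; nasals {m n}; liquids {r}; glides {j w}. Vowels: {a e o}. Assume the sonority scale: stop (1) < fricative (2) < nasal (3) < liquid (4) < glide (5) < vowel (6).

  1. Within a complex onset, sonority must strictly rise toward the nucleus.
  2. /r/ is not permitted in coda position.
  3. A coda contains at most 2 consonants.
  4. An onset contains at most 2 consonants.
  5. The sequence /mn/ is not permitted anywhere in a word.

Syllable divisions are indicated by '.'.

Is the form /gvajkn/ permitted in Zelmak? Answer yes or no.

/gvajkn/ — violates constraint 3: syllable 1 coda /jkn/ has 3 consonants (> 2) → not permitted

no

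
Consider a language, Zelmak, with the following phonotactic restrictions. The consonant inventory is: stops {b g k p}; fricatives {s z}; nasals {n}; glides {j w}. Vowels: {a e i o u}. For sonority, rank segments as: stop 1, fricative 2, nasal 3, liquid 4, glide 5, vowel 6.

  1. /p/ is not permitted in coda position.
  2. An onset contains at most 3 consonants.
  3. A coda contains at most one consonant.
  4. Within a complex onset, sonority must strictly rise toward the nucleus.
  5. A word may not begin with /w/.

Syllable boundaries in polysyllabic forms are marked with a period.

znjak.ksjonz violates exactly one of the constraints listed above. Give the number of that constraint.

3

znjak.ksjonz: syllable 2 coda /nz/ has 2 consonants (> 1).
This is a violation of constraint 3: "A coda contains at most one consonant."
The remaining constraints (1, 2, 4, 5) are satisfied.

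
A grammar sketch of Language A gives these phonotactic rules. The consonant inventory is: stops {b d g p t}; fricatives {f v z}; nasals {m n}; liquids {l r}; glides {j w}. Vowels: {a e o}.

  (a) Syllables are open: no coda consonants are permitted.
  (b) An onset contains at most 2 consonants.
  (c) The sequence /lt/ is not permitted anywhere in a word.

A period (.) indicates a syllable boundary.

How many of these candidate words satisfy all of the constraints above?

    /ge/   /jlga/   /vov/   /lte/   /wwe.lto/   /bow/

/ge/ — σ1 onset /g/, coda /∅/ ok → licit
/jlga/ — violates constraint (b): syllable 1 onset /jlg/ has 3 consonants (> 2) → illicit
/vov/ — violates constraint (a): syllable 1 coda /v/ has 1 consonant (> 0) → illicit
/lte/ — violates constraint (c): contains banned sequence /lt/ → illicit
/wwe.lto/ — violates constraint (c): contains banned sequence /lt/ → illicit
/bow/ — violates constraint (a): syllable 1 coda /w/ has 1 consonant (> 0) → illicit
Licit: /ge/ → 1.

1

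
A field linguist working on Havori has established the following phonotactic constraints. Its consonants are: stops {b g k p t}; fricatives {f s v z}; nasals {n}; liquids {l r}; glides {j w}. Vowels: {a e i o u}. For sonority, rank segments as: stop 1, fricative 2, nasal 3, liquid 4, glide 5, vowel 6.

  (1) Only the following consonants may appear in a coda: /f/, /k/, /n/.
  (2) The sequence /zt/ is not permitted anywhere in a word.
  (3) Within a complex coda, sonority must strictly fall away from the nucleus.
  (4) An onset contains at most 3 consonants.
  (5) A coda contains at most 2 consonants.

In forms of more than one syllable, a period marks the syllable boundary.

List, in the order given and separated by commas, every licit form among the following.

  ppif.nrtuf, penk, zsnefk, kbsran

ppif.nrtuf, penk, zsnefk

ppif.nrtuf — σ1 onset /pp/ (2C), coda /f/ ok; σ2 onset /nrt/ (3C), coda /f/ ok → licit
penk — σ1 onset /p/, coda /nk/ (3→1 falls) ok → licit
zsnefk — σ1 onset /zsn/ (3C), coda /fk/ (2→1 falls) ok → licit
kbsran — violates constraint 4: syllable 1 onset /kbsr/ has 4 consonants (> 3) → illicit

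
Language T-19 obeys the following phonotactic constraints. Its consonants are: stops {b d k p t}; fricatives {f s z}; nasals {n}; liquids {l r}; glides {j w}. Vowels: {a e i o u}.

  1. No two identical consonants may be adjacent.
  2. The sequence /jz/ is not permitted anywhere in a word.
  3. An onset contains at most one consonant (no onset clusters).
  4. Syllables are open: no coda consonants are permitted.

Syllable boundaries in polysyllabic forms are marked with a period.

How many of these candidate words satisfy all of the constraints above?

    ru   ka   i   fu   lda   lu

ru — σ1 onset /r/, coda /∅/ ok → phonotactically legal
ka — σ1 onset /k/, coda /∅/ ok → phonotactically legal
i — σ1 onset /∅/, coda /∅/ ok → phonotactically legal
fu — σ1 onset /f/, coda /∅/ ok → phonotactically legal
lda — violates constraint 3: syllable 1 onset /ld/ has 2 consonants (> 1) → phonotactically illegal
lu — σ1 onset /l/, coda /∅/ ok → phonotactically legal
Phonotactically legal: ru, ka, i, fu, lu → 5.

5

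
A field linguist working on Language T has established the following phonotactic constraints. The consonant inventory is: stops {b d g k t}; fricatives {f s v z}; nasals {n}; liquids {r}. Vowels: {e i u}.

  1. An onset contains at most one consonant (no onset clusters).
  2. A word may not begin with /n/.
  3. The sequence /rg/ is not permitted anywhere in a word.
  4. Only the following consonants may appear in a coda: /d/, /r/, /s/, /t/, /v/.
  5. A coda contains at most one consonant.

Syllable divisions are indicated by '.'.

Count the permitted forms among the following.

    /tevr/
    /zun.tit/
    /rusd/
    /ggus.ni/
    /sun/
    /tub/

0

/tevr/ — violates constraint 5: syllable 1 coda /vr/ has 2 consonants (> 1) → not permitted
/zun.tit/ — violates constraint 4: syllable 1 coda contains /n/, which is not a licensed coda consonant → not permitted
/rusd/ — violates constraint 5: syllable 1 coda /sd/ has 2 consonants (> 1) → not permitted
/ggus.ni/ — violates constraint 1: syllable 1 onset /gg/ has 2 consonants (> 1) → not permitted
/sun/ — violates constraint 4: syllable 1 coda contains /n/, which is not a licensed coda consonant → not permitted
/tub/ — violates constraint 4: syllable 1 coda contains /b/, which is not a licensed coda consonant → not permitted
No form is permitted → 0.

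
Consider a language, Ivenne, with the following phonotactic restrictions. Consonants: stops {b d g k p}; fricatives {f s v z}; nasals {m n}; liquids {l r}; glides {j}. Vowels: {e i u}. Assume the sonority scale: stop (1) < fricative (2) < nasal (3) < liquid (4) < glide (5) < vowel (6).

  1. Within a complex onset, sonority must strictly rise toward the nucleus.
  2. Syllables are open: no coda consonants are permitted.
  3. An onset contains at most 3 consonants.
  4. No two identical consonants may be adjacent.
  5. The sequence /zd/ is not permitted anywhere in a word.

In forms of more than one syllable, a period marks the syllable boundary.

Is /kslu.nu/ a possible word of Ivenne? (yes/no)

yes

/kslu.nu/ — σ1 onset /ksl/ (1→2→4 rises), coda /∅/ ok; σ2 onset /n/, coda /∅/ ok → licit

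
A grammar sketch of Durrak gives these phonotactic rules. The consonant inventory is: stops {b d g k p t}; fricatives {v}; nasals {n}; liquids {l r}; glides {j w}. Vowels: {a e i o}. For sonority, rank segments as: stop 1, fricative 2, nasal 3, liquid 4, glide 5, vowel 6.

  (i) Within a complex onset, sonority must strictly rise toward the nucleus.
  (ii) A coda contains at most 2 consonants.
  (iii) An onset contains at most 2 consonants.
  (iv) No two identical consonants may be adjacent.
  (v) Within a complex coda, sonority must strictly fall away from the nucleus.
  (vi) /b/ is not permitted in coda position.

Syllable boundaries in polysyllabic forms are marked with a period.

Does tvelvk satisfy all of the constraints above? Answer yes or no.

tvelvk — violates constraint (ii): syllable 1 coda /lvk/ has 3 consonants (> 2) → not permitted

no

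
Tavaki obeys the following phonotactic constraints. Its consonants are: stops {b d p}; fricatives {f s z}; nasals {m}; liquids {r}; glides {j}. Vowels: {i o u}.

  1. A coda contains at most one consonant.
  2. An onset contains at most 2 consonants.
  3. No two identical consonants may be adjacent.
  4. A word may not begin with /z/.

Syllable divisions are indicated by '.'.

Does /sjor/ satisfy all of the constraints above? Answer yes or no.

/sjor/ — σ1 onset /sj/ (2C), coda /r/ ok → well-formed

yes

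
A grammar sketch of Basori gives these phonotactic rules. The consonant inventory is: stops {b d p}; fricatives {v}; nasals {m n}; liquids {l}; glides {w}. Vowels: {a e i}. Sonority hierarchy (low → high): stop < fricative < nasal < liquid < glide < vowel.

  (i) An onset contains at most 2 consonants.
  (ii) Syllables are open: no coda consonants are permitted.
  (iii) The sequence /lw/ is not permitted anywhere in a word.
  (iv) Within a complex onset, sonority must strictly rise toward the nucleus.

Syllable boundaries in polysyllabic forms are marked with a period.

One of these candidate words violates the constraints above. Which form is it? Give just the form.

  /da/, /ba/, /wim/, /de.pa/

/da/ — σ1 onset /d/, coda /∅/ ok → phonotactically legal
/ba/ — σ1 onset /b/, coda /∅/ ok → phonotactically legal
/wim/ — violates constraint (ii): syllable 1 coda /m/ has 1 consonant (> 0) → phonotactically illegal
/de.pa/ — σ1 onset /d/, coda /∅/ ok; σ2 onset /p/, coda /∅/ ok → phonotactically legal

/wim/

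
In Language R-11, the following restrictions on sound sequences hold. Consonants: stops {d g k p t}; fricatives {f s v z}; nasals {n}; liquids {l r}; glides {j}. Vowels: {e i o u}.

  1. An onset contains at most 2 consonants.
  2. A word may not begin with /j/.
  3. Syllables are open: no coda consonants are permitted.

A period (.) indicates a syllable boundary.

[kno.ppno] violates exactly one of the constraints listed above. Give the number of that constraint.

[kno.ppno]: syllable 2 onset /ppn/ has 3 consonants (> 2).
This is a violation of constraint 1: "An onset contains at most 2 consonants."
The remaining constraints (2, 3) are satisfied.

1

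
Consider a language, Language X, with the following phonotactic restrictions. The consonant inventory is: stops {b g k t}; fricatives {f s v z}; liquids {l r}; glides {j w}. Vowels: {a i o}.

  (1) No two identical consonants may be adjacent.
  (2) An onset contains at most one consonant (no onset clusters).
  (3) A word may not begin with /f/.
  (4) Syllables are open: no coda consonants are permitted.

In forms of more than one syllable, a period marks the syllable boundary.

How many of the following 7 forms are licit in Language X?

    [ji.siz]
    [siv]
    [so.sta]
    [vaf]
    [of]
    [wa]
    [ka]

[ji.siz] — violates constraint 4: syllable 2 coda /z/ has 1 consonant (> 0) → illicit
[siv] — violates constraint 4: syllable 1 coda /v/ has 1 consonant (> 0) → illicit
[so.sta] — violates constraint 2: syllable 2 onset /st/ has 2 consonants (> 1) → illicit
[vaf] — violates constraint 4: syllable 1 coda /f/ has 1 consonant (> 0) → illicit
[of] — violates constraint 4: syllable 1 coda /f/ has 1 consonant (> 0) → illicit
[wa] — σ1 onset /w/, coda /∅/ ok → licit
[ka] — σ1 onset /k/, coda /∅/ ok → licit
Licit: [wa], [ka] → 2.

2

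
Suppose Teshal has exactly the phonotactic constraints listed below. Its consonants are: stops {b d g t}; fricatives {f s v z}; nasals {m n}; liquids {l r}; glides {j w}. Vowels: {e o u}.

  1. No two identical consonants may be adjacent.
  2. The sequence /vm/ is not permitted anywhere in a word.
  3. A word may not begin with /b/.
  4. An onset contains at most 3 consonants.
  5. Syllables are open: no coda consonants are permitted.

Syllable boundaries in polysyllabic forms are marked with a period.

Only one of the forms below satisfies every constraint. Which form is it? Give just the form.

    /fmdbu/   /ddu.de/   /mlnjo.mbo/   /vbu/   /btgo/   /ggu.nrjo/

/fmdbu/ — violates constraint 4: syllable 1 onset /fmdb/ has 4 consonants (> 3) → illicit
/ddu.de/ — violates constraint 1: adjacent identical consonants /dd/ → illicit
/mlnjo.mbo/ — violates constraint 4: syllable 1 onset /mlnj/ has 4 consonants (> 3) → illicit
/vbu/ — σ1 onset /vb/ (2C), coda /∅/ ok → licit
/btgo/ — violates constraint 3: word begins with /b/ → illicit
/ggu.nrjo/ — violates constraint 1: adjacent identical consonants /gg/ → illicit

/vbu/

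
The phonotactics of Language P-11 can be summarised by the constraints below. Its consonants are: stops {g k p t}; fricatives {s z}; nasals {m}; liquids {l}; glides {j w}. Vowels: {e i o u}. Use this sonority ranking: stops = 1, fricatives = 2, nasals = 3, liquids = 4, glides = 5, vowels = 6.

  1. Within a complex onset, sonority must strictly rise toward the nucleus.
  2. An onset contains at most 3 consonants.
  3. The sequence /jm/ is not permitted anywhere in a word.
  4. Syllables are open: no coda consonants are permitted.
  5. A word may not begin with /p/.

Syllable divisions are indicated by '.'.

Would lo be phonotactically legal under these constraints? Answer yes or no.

lo — σ1 onset /l/, coda /∅/ ok → phonotactically legal

yes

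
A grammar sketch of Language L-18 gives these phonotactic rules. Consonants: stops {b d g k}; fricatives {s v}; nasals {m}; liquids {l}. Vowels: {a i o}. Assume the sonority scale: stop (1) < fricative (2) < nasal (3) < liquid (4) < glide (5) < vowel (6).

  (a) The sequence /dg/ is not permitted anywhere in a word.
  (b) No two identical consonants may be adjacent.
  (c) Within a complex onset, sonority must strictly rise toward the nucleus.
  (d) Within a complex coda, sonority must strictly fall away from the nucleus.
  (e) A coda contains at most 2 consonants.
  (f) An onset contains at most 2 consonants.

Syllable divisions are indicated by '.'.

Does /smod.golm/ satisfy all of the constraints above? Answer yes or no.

/smod.golm/ — violates constraint (a): contains banned sequence /dg/ → ill-formed

no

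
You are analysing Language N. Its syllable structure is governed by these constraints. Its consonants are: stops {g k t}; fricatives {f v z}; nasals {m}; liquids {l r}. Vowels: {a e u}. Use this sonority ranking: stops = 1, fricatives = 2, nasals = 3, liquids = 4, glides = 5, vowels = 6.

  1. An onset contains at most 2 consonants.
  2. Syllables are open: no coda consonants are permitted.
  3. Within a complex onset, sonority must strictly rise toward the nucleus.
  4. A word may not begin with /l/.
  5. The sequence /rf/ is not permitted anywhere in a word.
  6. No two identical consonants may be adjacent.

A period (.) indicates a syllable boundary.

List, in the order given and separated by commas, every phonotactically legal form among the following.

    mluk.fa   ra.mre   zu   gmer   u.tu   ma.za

mluk.fa — violates constraint 2: syllable 1 coda /k/ has 1 consonant (> 0) → phonotactically illegal
ra.mre — σ1 onset /r/, coda /∅/ ok; σ2 onset /mr/ (3→4 rises), coda /∅/ ok → phonotactically legal
zu — σ1 onset /z/, coda /∅/ ok → phonotactically legal
gmer — violates constraint 2: syllable 1 coda /r/ has 1 consonant (> 0) → phonotactically illegal
u.tu — σ1 onset /∅/, coda /∅/ ok; σ2 onset /t/, coda /∅/ ok → phonotactically legal
ma.za — σ1 onset /m/, coda /∅/ ok; σ2 onset /z/, coda /∅/ ok → phonotactically legal

ra.mre, zu, u.tu, ma.za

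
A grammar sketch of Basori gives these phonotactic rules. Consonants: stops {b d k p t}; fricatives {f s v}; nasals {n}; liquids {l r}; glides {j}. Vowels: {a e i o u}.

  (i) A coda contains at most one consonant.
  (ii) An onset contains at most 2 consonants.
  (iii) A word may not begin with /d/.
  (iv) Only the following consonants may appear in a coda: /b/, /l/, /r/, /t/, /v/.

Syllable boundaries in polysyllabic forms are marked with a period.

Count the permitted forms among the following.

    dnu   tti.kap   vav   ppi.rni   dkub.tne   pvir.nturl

dnu — violates constraint (iii): word begins with /d/ → not permitted
tti.kap — violates constraint (iv): syllable 2 coda contains /p/, which is not a licensed coda consonant → not permitted
vav — σ1 onset /v/, coda /v/ ok → permitted
ppi.rni — σ1 onset /pp/ (2C), coda /∅/ ok; σ2 onset /rn/ (2C), coda /∅/ ok → permitted
dkub.tne — violates constraint (iii): word begins with /d/ → not permitted
pvir.nturl — violates constraint (i): syllable 2 coda /rl/ has 2 consonants (> 1) → not permitted
Permitted: vav, ppi.rni → 2.

2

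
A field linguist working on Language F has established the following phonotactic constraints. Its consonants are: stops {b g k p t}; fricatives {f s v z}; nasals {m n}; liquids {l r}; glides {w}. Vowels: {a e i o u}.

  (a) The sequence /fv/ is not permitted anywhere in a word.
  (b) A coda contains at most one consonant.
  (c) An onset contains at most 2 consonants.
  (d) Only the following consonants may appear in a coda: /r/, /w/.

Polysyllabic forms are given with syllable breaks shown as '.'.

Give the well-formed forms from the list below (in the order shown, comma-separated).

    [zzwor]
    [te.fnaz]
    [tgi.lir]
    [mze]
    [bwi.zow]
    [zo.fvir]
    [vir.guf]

[tgi.lir], [mze], [bwi.zow]

[zzwor] — violates constraint (c): syllable 1 onset /zzw/ has 3 consonants (> 2) → ill-formed
[te.fnaz] — violates constraint (d): syllable 2 coda contains /z/, which is not a licensed coda consonant → ill-formed
[tgi.lir] — σ1 onset /tg/ (2C), coda /∅/ ok; σ2 onset /l/, coda /r/ ok → well-formed
[mze] — σ1 onset /mz/ (2C), coda /∅/ ok → well-formed
[bwi.zow] — σ1 onset /bw/ (2C), coda /∅/ ok; σ2 onset /z/, coda /w/ ok → well-formed
[zo.fvir] — violates constraint (a): contains banned sequence /fv/ → ill-formed
[vir.guf] — violates constraint (d): syllable 2 coda contains /f/, which is not a licensed coda consonant → ill-formed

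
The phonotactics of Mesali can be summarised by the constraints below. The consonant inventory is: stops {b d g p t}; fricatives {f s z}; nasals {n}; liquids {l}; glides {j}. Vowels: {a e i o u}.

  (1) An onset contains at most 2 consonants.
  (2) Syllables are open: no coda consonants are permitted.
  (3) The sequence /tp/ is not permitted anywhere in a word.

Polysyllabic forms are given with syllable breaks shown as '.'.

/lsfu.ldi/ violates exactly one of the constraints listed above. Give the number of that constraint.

1

/lsfu.ldi/: syllable 1 onset /lsf/ has 3 consonants (> 2).
This is a violation of constraint 1: "An onset contains at most 2 consonants."
The remaining constraints (2, 3) are satisfied.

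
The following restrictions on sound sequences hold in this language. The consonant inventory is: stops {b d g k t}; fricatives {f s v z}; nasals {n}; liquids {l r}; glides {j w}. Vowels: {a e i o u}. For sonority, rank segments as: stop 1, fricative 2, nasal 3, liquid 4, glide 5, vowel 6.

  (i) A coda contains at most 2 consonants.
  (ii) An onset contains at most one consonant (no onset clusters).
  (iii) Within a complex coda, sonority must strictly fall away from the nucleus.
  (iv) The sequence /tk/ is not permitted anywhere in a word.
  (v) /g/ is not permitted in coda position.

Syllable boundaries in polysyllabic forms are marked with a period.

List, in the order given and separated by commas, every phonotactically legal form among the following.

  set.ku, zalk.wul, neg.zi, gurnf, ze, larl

zalk.wul, ze

set.ku — violates constraint (iv): contains banned sequence /tk/ → phonotactically illegal
zalk.wul — σ1 onset /z/, coda /lk/ (4→1 falls) ok; σ2 onset /w/, coda /l/ ok → phonotactically legal
neg.zi — violates constraint (v): syllable 1 coda contains /g/ → phonotactically illegal
gurnf — violates constraint (i): syllable 1 coda /rnf/ has 3 consonants (> 2) → phonotactically illegal
ze — σ1 onset /z/, coda /∅/ ok → phonotactically legal
larl — violates constraint (iii): syllable 1 coda /rl/: /r/ (liquid, 4) → /l/ (liquid, 4) does not fall → phonotactically illegal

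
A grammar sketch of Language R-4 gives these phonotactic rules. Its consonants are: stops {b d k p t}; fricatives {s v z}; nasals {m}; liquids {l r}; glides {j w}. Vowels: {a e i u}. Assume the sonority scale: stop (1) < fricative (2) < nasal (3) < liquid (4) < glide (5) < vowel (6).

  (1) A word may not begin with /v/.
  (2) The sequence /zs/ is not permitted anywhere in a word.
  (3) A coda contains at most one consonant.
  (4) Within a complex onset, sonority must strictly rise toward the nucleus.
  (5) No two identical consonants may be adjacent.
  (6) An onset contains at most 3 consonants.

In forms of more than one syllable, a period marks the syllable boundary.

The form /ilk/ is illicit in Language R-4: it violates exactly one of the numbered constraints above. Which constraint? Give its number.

3

/ilk/: syllable 1 coda /lk/ has 2 consonants (> 1).
This is a violation of constraint 3: "A coda contains at most one consonant."
The remaining constraints (1, 2, 4, 5, 6) are satisfied.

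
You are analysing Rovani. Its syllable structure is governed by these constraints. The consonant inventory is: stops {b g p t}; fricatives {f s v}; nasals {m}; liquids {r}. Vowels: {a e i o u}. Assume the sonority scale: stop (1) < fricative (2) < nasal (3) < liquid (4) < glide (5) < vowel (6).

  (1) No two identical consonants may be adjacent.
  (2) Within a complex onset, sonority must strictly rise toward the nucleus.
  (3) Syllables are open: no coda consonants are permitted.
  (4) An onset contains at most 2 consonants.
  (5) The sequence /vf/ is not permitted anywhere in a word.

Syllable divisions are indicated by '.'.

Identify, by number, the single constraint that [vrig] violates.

3

[vrig]: syllable 1 coda /g/ has 1 consonant (> 0).
This is a violation of constraint 3: "Syllables are open: no coda consonants are permitted."
The remaining constraints (1, 2, 4, 5) are satisfied.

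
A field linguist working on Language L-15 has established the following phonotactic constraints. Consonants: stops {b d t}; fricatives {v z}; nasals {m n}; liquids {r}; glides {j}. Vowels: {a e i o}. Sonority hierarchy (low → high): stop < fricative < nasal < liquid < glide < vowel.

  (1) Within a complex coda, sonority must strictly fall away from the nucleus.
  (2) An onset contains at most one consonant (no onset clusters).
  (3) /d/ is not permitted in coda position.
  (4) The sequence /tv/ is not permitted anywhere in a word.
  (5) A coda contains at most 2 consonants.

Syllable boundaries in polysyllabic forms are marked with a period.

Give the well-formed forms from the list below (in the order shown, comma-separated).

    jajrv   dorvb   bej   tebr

jajrv — violates constraint 5: syllable 1 coda /jrv/ has 3 consonants (> 2) → ill-formed
dorvb — violates constraint 5: syllable 1 coda /rvb/ has 3 consonants (> 2) → ill-formed
bej — σ1 onset /b/, coda /j/ ok → well-formed
tebr — violates constraint 1: syllable 1 coda /br/: /b/ (stop, 1) → /r/ (liquid, 4) does not fall → ill-formed

bej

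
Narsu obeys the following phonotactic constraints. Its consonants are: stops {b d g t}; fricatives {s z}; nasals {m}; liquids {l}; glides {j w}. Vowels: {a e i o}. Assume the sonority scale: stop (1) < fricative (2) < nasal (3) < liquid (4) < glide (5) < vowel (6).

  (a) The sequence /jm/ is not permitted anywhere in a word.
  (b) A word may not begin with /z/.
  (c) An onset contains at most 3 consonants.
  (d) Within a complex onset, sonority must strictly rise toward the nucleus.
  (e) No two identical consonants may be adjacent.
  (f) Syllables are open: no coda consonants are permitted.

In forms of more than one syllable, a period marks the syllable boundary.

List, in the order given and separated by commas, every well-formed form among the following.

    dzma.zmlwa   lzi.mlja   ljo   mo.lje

dzma.zmlwa — violates constraint (c): syllable 2 onset /zmlw/ has 4 consonants (> 3) → ill-formed
lzi.mlja — violates constraint (d): syllable 1 onset /lz/: /l/ (liquid, 4) → /z/ (fricative, 2) does not rise → ill-formed
ljo — σ1 onset /lj/ (4→5 rises), coda /∅/ ok → well-formed
mo.lje — σ1 onset /m/, coda /∅/ ok; σ2 onset /lj/ (4→5 rises), coda /∅/ ok → well-formed

ljo, mo.lje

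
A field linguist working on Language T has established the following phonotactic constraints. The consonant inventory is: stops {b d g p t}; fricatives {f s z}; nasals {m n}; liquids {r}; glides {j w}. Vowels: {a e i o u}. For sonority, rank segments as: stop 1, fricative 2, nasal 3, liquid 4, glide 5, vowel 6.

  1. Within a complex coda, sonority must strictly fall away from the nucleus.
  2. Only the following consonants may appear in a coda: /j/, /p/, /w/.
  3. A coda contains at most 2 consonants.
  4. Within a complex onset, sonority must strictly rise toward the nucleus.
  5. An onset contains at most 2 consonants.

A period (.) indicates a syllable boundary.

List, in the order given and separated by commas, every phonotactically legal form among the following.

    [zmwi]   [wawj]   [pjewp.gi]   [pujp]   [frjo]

[zmwi] — violates constraint 5: syllable 1 onset /zmw/ has 3 consonants (> 2) → phonotactically illegal
[wawj] — violates constraint 1: syllable 1 coda /wj/: /w/ (glide, 5) → /j/ (glide, 5) does not fall → phonotactically illegal
[pjewp.gi] — σ1 onset /pj/ (1→5 rises), coda /wp/ (5→1 falls) ok; σ2 onset /g/, coda /∅/ ok → phonotactically legal
[pujp] — σ1 onset /p/, coda /jp/ (5→1 falls) ok → phonotactically legal
[frjo] — violates constraint 5: syllable 1 onset /frj/ has 3 consonants (> 2) → phonotactically illegal

[pjewp.gi], [pujp]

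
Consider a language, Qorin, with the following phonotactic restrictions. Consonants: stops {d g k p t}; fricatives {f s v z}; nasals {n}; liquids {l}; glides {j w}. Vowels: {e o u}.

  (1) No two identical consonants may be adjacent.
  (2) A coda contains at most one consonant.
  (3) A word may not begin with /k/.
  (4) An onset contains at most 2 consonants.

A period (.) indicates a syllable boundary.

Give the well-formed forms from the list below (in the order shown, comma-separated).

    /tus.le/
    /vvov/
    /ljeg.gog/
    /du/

/tus.le/, /du/

/tus.le/ — σ1 onset /t/, coda /s/ ok; σ2 onset /l/, coda /∅/ ok → well-formed
/vvov/ — violates constraint 1: adjacent identical consonants /vv/ → ill-formed
/ljeg.gog/ — violates constraint 1: adjacent identical consonants /gg/ → ill-formed
/du/ — σ1 onset /d/, coda /∅/ ok → well-formed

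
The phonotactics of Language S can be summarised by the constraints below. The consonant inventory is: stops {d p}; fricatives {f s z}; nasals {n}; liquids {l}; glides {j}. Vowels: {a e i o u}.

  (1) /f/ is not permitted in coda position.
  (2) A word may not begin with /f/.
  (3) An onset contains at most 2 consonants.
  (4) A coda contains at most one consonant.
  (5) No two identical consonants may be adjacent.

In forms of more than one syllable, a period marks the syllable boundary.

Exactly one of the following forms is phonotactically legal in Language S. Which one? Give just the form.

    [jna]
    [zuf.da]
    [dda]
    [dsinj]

[jna] — σ1 onset /jn/ (2C), coda /∅/ ok → phonotactically legal
[zuf.da] — violates constraint 1: syllable 1 coda contains /f/ → phonotactically illegal
[dda] — violates constraint 5: adjacent identical consonants /dd/ → phonotactically illegal
[dsinj] — violates constraint 4: syllable 1 coda /nj/ has 2 consonants (> 1) → phonotactically illegal

[jna]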